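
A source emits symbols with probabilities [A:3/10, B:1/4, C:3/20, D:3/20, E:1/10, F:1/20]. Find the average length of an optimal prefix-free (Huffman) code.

Huffman tree construction:
Combine smallest probabilities repeatedly
Resulting codes:
  A: 10 (length 2)
  B: 01 (length 2)
  C: 110 (length 3)
  D: 111 (length 3)
  E: 001 (length 3)
  F: 000 (length 3)
Average length = Σ p(s) × length(s) = 2.4500 bits


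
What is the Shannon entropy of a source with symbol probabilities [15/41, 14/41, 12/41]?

H(X) = -Σ p(x) log₂ p(x)
  -15/41 × log₂(15/41) = 0.5307
  -14/41 × log₂(14/41) = 0.5293
  -12/41 × log₂(12/41) = 0.5188
H(X) = 1.5789 bits


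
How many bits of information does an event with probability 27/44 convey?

Information content I(x) = -log₂(p(x))
I = -log₂(27/44) = -log₂(0.6136)
I = 0.7045 bits


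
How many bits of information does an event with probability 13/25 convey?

Information content I(x) = -log₂(p(x))
I = -log₂(13/25) = -log₂(0.5200)
I = 0.9434 bits


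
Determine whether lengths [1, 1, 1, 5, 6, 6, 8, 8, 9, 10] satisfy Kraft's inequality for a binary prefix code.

Kraft inequality: Σ 2^(-l_i) ≤ 1 for prefix-free code
Calculating: 2^(-1) + 2^(-1) + 2^(-1) + 2^(-5) + 2^(-6) + 2^(-6) + 2^(-8) + 2^(-8) + 2^(-9) + 2^(-10)
= 0.5 + 0.5 + 0.5 + 0.03125 + 0.015625 + 0.015625 + 0.00390625 + 0.00390625 + 0.001953125 + 0.0009765625
= 1.5732
Since 1.5732 > 1, prefix-free code does not exist


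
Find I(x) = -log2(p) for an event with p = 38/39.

Information content I(x) = -log₂(p(x))
I = -log₂(38/39) = -log₂(0.9744)
I = 0.0375 bits


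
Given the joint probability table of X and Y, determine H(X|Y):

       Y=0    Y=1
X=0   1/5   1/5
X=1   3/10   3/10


H(X|Y) = Σ_y p(y) H(X|Y=y)
  p(Y=0) = 1/2, H(X|Y=0) = 0.9710
  p(Y=1) = 1/2, H(X|Y=1) = 0.9710
H(X|Y) = 0.5000×0.9710 + 0.5000×0.9710 = 0.9710 bits


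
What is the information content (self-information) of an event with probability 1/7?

Information content I(x) = -log₂(p(x))
I = -log₂(1/7) = -log₂(0.1429)
I = 2.8074 bits


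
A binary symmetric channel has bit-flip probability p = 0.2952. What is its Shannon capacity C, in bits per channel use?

For BSC with error probability p:
C = 1 - H(p) where H(p) is binary entropy
H(0.2952) = -0.2952 × log₂(0.2952) - 0.7048 × log₂(0.7048)
H(p) = 0.8753
C = 1 - 0.8753 = 0.1247 bits/use


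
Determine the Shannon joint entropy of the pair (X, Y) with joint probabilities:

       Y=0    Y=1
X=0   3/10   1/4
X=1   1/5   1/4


H(X,Y) = -Σ p(x,y) log₂ p(x,y)
  p(0,0)=3/10: -0.3000 × log₂(0.3000) = 0.5211
  p(0,1)=1/4: -0.2500 × log₂(0.2500) = 0.5000
  p(1,0)=1/5: -0.2000 × log₂(0.2000) = 0.4644
  p(1,1)=1/4: -0.2500 × log₂(0.2500) = 0.5000
H(X,Y) = 1.9855 bits


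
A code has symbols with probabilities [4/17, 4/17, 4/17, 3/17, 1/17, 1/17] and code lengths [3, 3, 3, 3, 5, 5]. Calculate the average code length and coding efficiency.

Average length L = Σ p_i × l_i = 3.2353 bits
Entropy H = 2.3960 bits
Efficiency η = H/L × 100% = 74.06%


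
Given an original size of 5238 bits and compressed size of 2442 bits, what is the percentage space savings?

Space savings = (1 - Compressed/Original) × 100%
= (1 - 2442/5238) × 100%
= 53.38%


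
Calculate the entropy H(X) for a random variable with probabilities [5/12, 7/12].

H(X) = -Σ p(x) log₂ p(x)
  -5/12 × log₂(5/12) = 0.5263
  -7/12 × log₂(7/12) = 0.4536
H(X) = 0.9799 bits


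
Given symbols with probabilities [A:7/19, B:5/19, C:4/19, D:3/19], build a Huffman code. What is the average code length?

Huffman tree construction:
Combine smallest probabilities repeatedly
Resulting codes:
  A: 11 (length 2)
  B: 10 (length 2)
  C: 01 (length 2)
  D: 00 (length 2)
Average length = Σ p(s) × length(s) = 2.0000 bits


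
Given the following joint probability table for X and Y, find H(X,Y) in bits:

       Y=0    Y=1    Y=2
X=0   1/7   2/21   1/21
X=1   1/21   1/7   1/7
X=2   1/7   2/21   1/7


H(X,Y) = -Σ p(x,y) log₂ p(x,y)
  p(0,0)=1/7: -0.1429 × log₂(0.1429) = 0.4011
  p(0,1)=2/21: -0.0952 × log₂(0.0952) = 0.3231
  p(0,2)=1/21: -0.0476 × log₂(0.0476) = 0.2092
  p(1,0)=1/21: -0.0476 × log₂(0.0476) = 0.2092
  p(1,1)=1/7: -0.1429 × log₂(0.1429) = 0.4011
  p(1,2)=1/7: -0.1429 × log₂(0.1429) = 0.4011
  p(2,0)=1/7: -0.1429 × log₂(0.1429) = 0.4011
  p(2,1)=2/21: -0.0952 × log₂(0.0952) = 0.3231
  p(2,2)=1/7: -0.1429 × log₂(0.1429) = 0.4011
H(X,Y) = 3.0697 bits


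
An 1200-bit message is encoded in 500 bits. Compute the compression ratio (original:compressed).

Compression ratio = Original / Compressed
= 1200 / 500 = 2.40:1


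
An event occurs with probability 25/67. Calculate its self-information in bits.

Information content I(x) = -log₂(p(x))
I = -log₂(25/67) = -log₂(0.3731)
I = 1.4222 bits


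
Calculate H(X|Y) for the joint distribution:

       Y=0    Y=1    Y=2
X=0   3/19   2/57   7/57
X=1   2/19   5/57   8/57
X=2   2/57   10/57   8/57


H(X|Y) = Σ_y p(y) H(X|Y=y)
  p(Y=0) = 17/57, H(X|Y=0) = 1.3793
  p(Y=1) = 17/57, H(X|Y=1) = 1.3328
  p(Y=2) = 23/57, H(X|Y=2) = 1.5822
H(X|Y) = 0.2982×1.3793 + 0.2982×1.3328 + 0.4035×1.5822 = 1.4473 bits


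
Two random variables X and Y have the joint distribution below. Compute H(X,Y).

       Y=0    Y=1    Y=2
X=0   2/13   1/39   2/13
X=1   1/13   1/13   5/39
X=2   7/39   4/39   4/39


H(X,Y) = -Σ p(x,y) log₂ p(x,y)
  p(0,0)=2/13: -0.1538 × log₂(0.1538) = 0.4155
  p(0,1)=1/39: -0.0256 × log₂(0.0256) = 0.1355
  p(0,2)=2/13: -0.1538 × log₂(0.1538) = 0.4155
  p(1,0)=1/13: -0.0769 × log₂(0.0769) = 0.2846
  p(1,1)=1/13: -0.0769 × log₂(0.0769) = 0.2846
  p(1,2)=5/39: -0.1282 × log₂(0.1282) = 0.3799
  p(2,0)=7/39: -0.1795 × log₂(0.1795) = 0.4448
  p(2,1)=4/39: -0.1026 × log₂(0.1026) = 0.3370
  p(2,2)=4/39: -0.1026 × log₂(0.1026) = 0.3370
H(X,Y) = 3.0344 bits


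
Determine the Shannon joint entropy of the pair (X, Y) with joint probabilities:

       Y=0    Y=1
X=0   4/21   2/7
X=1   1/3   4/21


H(X,Y) = -Σ p(x,y) log₂ p(x,y)
  p(0,0)=4/21: -0.1905 × log₂(0.1905) = 0.4557
  p(0,1)=2/7: -0.2857 × log₂(0.2857) = 0.5164
  p(1,0)=1/3: -0.3333 × log₂(0.3333) = 0.5283
  p(1,1)=4/21: -0.1905 × log₂(0.1905) = 0.4557
H(X,Y) = 1.9561 bits


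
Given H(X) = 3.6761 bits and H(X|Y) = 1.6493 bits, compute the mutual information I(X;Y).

I(X;Y) = H(X) - H(X|Y)
I(X;Y) = 3.6761 - 1.6493 = 2.0268 bits


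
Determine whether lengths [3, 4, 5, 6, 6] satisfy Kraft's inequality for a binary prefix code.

Kraft inequality: Σ 2^(-l_i) ≤ 1 for prefix-free code
Calculating: 2^(-3) + 2^(-4) + 2^(-5) + 2^(-6) + 2^(-6)
= 0.125 + 0.0625 + 0.03125 + 0.015625 + 0.015625
= 0.2500
Since 0.2500 ≤ 1, prefix-free code exists


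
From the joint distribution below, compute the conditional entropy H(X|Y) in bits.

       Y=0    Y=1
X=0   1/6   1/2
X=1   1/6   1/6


H(X|Y) = Σ_y p(y) H(X|Y=y)
  p(Y=0) = 1/3, H(X|Y=0) = 1.0000
  p(Y=1) = 2/3, H(X|Y=1) = 0.8113
H(X|Y) = 0.3333×1.0000 + 0.6667×0.8113 = 0.8742 bits


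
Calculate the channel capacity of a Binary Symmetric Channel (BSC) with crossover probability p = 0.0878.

For BSC with error probability p:
C = 1 - H(p) where H(p) is binary entropy
H(0.0878) = -0.0878 × log₂(0.0878) - 0.9122 × log₂(0.9122)
H(p) = 0.4291
C = 1 - 0.4291 = 0.5709 bits/use


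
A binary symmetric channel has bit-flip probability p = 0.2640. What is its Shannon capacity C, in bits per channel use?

For BSC with error probability p:
C = 1 - H(p) where H(p) is binary entropy
H(0.2640) = -0.2640 × log₂(0.2640) - 0.7360 × log₂(0.7360)
H(p) = 0.8327
C = 1 - 0.8327 = 0.1673 bits/use


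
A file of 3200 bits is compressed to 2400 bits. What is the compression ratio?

Compression ratio = Original / Compressed
= 3200 / 2400 = 1.33:1


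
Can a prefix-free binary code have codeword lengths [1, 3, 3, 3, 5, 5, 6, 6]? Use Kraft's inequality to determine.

Kraft inequality: Σ 2^(-l_i) ≤ 1 for prefix-free code
Calculating: 2^(-1) + 2^(-3) + 2^(-3) + 2^(-3) + 2^(-5) + 2^(-5) + 2^(-6) + 2^(-6)
= 0.5 + 0.125 + 0.125 + 0.125 + 0.03125 + 0.03125 + 0.015625 + 0.015625
= 0.9688
Since 0.9688 ≤ 1, prefix-free code exists


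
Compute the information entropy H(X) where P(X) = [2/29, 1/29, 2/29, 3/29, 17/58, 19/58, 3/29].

H(X) = -Σ p(x) log₂ p(x)
  -2/29 × log₂(2/29) = 0.2661
  -1/29 × log₂(1/29) = 0.1675
  -2/29 × log₂(2/29) = 0.2661
  -3/29 × log₂(3/29) = 0.3386
  -17/58 × log₂(17/58) = 0.5189
  -19/58 × log₂(19/58) = 0.5274
  -3/29 × log₂(3/29) = 0.3386
H(X) = 2.4232 bits


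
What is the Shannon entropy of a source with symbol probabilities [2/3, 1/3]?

H(X) = -Σ p(x) log₂ p(x)
  -2/3 × log₂(2/3) = 0.3900
  -1/3 × log₂(1/3) = 0.5283
H(X) = 0.9183 bits


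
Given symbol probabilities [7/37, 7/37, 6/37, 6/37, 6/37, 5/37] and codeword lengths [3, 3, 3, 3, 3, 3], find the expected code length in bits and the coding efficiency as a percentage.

Average length L = Σ p_i × l_i = 3.0000 bits
Entropy H = 2.5759 bits
Efficiency η = H/L × 100% = 85.86%


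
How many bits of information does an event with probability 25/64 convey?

Information content I(x) = -log₂(p(x))
I = -log₂(25/64) = -log₂(0.3906)
I = 1.3561 bits


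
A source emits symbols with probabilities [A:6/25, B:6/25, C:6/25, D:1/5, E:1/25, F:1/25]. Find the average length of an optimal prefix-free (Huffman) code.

Huffman tree construction:
Combine smallest probabilities repeatedly
Resulting codes:
  A: 00 (length 2)
  B: 01 (length 2)
  C: 10 (length 2)
  D: 111 (length 3)
  E: 1100 (length 4)
  F: 1101 (length 4)
Average length = Σ p(s) × length(s) = 2.3600 bits


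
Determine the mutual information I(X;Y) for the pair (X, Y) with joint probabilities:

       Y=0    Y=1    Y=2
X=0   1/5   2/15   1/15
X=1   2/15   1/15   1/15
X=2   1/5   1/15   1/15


H(X) = 1.5656, H(Y) = 1.4566, H(X,Y) = 3.0062
I(X;Y) = H(X) + H(Y) - H(X,Y) = 0.0159 bits


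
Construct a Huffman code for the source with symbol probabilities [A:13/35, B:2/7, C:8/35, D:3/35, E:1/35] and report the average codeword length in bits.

Huffman tree construction:
Combine smallest probabilities repeatedly
Resulting codes:
  A: 0 (length 1)
  B: 10 (length 2)
  C: 111 (length 3)
  D: 1101 (length 4)
  E: 1100 (length 4)
Average length = Σ p(s) × length(s) = 2.0857 bits


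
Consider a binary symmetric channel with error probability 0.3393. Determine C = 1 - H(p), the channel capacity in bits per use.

For BSC with error probability p:
C = 1 - H(p) where H(p) is binary entropy
H(0.3393) = -0.3393 × log₂(0.3393) - 0.6607 × log₂(0.6607)
H(p) = 0.9241
C = 1 - 0.9241 = 0.0759 bits/use


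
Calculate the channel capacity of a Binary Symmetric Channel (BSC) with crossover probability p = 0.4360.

For BSC with error probability p:
C = 1 - H(p) where H(p) is binary entropy
H(0.4360) = -0.4360 × log₂(0.4360) - 0.5640 × log₂(0.5640)
H(p) = 0.9881
C = 1 - 0.9881 = 0.0119 bits/use


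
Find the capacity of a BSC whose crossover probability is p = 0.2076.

For BSC with error probability p:
C = 1 - H(p) where H(p) is binary entropy
H(0.2076) = -0.2076 × log₂(0.2076) - 0.7924 × log₂(0.7924)
H(p) = 0.7369
C = 1 - 0.7369 = 0.2631 bits/use


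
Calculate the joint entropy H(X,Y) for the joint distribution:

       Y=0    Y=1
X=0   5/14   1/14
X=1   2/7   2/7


H(X,Y) = -Σ p(x,y) log₂ p(x,y)
  p(0,0)=5/14: -0.3571 × log₂(0.3571) = 0.5305
  p(0,1)=1/14: -0.0714 × log₂(0.0714) = 0.2720
  p(1,0)=2/7: -0.2857 × log₂(0.2857) = 0.5164
  p(1,1)=2/7: -0.2857 × log₂(0.2857) = 0.5164
H(X,Y) = 1.8352 bits


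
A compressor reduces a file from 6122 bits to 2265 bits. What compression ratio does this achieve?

Compression ratio = Original / Compressed
= 6122 / 2265 = 2.70:1


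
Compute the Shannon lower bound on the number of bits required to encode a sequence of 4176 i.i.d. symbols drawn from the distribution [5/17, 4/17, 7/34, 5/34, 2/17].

Entropy H = 2.2498 bits/symbol
Minimum bits = H × n = 2.2498 × 4176
= 9395.18 bits


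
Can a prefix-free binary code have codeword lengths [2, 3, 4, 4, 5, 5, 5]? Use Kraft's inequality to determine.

Kraft inequality: Σ 2^(-l_i) ≤ 1 for prefix-free code
Calculating: 2^(-2) + 2^(-3) + 2^(-4) + 2^(-4) + 2^(-5) + 2^(-5) + 2^(-5)
= 0.25 + 0.125 + 0.0625 + 0.0625 + 0.03125 + 0.03125 + 0.03125
= 0.5938
Since 0.5938 ≤ 1, prefix-free code exists


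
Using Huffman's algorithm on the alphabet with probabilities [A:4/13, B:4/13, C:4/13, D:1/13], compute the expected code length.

Huffman tree construction:
Combine smallest probabilities repeatedly
Resulting codes:
  A: 01 (length 2)
  B: 10 (length 2)
  C: 11 (length 2)
  D: 00 (length 2)
Average length = Σ p(s) × length(s) = 2.0000 bits


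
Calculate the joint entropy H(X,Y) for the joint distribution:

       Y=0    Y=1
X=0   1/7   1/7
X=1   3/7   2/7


H(X,Y) = -Σ p(x,y) log₂ p(x,y)
  p(0,0)=1/7: -0.1429 × log₂(0.1429) = 0.4011
  p(0,1)=1/7: -0.1429 × log₂(0.1429) = 0.4011
  p(1,0)=3/7: -0.4286 × log₂(0.4286) = 0.5239
  p(1,1)=2/7: -0.2857 × log₂(0.2857) = 0.5164
H(X,Y) = 1.8424 bits


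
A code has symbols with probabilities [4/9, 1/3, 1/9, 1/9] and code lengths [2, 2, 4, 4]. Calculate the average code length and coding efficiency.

Average length L = Σ p_i × l_i = 2.4444 bits
Entropy H = 1.7527 bits
Efficiency η = H/L × 100% = 71.70%


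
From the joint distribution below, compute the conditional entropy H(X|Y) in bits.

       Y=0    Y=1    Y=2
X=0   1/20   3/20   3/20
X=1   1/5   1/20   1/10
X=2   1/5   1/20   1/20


H(X|Y) = Σ_y p(y) H(X|Y=y)
  p(Y=0) = 9/20, H(X|Y=0) = 1.3921
  p(Y=1) = 1/4, H(X|Y=1) = 1.3710
  p(Y=2) = 3/10, H(X|Y=2) = 1.4591
H(X|Y) = 0.4500×1.3921 + 0.2500×1.3710 + 0.3000×1.4591 = 1.4069 bits


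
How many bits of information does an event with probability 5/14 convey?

Information content I(x) = -log₂(p(x))
I = -log₂(5/14) = -log₂(0.3571)
I = 1.4854 bits


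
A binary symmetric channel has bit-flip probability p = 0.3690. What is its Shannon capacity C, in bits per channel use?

For BSC with error probability p:
C = 1 - H(p) where H(p) is binary entropy
H(0.3690) = -0.3690 × log₂(0.3690) - 0.6310 × log₂(0.6310)
H(p) = 0.9499
C = 1 - 0.9499 = 0.0501 bits/use


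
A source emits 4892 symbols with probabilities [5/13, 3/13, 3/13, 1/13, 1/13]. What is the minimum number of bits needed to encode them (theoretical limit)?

Entropy H = 2.0759 bits/symbol
Minimum bits = H × n = 2.0759 × 4892
= 10155.15 bits


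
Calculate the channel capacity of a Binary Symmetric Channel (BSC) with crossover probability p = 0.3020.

For BSC with error probability p:
C = 1 - H(p) where H(p) is binary entropy
H(0.3020) = -0.3020 × log₂(0.3020) - 0.6980 × log₂(0.6980)
H(p) = 0.8837
C = 1 - 0.8837 = 0.1163 bits/use


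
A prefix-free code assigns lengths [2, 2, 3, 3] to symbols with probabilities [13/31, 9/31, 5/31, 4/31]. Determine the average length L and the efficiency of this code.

Average length L = Σ p_i × l_i = 2.2903 bits
Entropy H = 1.8495 bits
Efficiency η = H/L × 100% = 80.75%


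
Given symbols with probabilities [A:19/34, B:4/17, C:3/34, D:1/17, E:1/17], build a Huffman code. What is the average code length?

Huffman tree construction:
Combine smallest probabilities repeatedly
Resulting codes:
  A: 1 (length 1)
  B: 01 (length 2)
  C: 000 (length 3)
  D: 0010 (length 4)
  E: 0011 (length 4)
Average length = Σ p(s) × length(s) = 1.7647 bits


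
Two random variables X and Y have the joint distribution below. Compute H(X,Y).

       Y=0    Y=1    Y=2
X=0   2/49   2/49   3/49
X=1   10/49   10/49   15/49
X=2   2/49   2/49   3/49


H(X,Y) = -Σ p(x,y) log₂ p(x,y)
  p(0,0)=2/49: -0.0408 × log₂(0.0408) = 0.1884
  p(0,1)=2/49: -0.0408 × log₂(0.0408) = 0.1884
  p(0,2)=3/49: -0.0612 × log₂(0.0612) = 0.2467
  p(1,0)=10/49: -0.2041 × log₂(0.2041) = 0.4679
  p(1,1)=10/49: -0.2041 × log₂(0.2041) = 0.4679
  p(1,2)=15/49: -0.3061 × log₂(0.3061) = 0.5228
  p(2,0)=2/49: -0.0408 × log₂(0.0408) = 0.1884
  p(2,1)=2/49: -0.0408 × log₂(0.0408) = 0.1884
  p(2,2)=3/49: -0.0612 × log₂(0.0612) = 0.2467
H(X,Y) = 2.7055 bits


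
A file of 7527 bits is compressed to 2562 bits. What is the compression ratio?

Compression ratio = Original / Compressed
= 7527 / 2562 = 2.94:1


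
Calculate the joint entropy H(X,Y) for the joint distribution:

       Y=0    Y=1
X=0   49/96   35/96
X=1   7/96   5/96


H(X,Y) = -Σ p(x,y) log₂ p(x,y)
  p(0,0)=49/96: -0.5104 × log₂(0.5104) = 0.4952
  p(0,1)=35/96: -0.3646 × log₂(0.3646) = 0.5307
  p(1,0)=7/96: -0.0729 × log₂(0.0729) = 0.2755
  p(1,1)=5/96: -0.0521 × log₂(0.0521) = 0.2220
H(X,Y) = 1.5234 bits


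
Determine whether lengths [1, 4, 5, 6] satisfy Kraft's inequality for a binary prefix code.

Kraft inequality: Σ 2^(-l_i) ≤ 1 for prefix-free code
Calculating: 2^(-1) + 2^(-4) + 2^(-5) + 2^(-6)
= 0.5 + 0.0625 + 0.03125 + 0.015625
= 0.6094
Since 0.6094 ≤ 1, prefix-free code exists


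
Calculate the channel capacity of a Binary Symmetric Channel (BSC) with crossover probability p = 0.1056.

For BSC with error probability p:
C = 1 - H(p) where H(p) is binary entropy
H(0.1056) = -0.1056 × log₂(0.1056) - 0.8944 × log₂(0.8944)
H(p) = 0.4865
C = 1 - 0.4865 = 0.5135 bits/use


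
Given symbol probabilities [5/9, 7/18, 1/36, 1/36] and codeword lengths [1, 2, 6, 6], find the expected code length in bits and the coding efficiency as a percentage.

Average length L = Σ p_i × l_i = 1.6667 bits
Entropy H = 1.2882 bits
Efficiency η = H/L × 100% = 77.29%


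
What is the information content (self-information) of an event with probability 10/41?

Information content I(x) = -log₂(p(x))
I = -log₂(10/41) = -log₂(0.2439)
I = 2.0356 bits


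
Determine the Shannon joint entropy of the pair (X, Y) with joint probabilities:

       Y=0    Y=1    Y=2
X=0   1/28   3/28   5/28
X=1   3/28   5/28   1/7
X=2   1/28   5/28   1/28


H(X,Y) = -Σ p(x,y) log₂ p(x,y)
  p(0,0)=1/28: -0.0357 × log₂(0.0357) = 0.1717
  p(0,1)=3/28: -0.1071 × log₂(0.1071) = 0.3453
  p(0,2)=5/28: -0.1786 × log₂(0.1786) = 0.4438
  p(1,0)=3/28: -0.1071 × log₂(0.1071) = 0.3453
  p(1,1)=5/28: -0.1786 × log₂(0.1786) = 0.4438
  p(1,2)=1/7: -0.1429 × log₂(0.1429) = 0.4011
  p(2,0)=1/28: -0.0357 × log₂(0.0357) = 0.1717
  p(2,1)=5/28: -0.1786 × log₂(0.1786) = 0.4438
  p(2,2)=1/28: -0.0357 × log₂(0.0357) = 0.1717
H(X,Y) = 2.9381 bits


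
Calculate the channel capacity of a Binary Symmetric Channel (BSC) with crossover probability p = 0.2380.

For BSC with error probability p:
C = 1 - H(p) where H(p) is binary entropy
H(0.2380) = -0.2380 × log₂(0.2380) - 0.7620 × log₂(0.7620)
H(p) = 0.7917
C = 1 - 0.7917 = 0.2083 bits/use


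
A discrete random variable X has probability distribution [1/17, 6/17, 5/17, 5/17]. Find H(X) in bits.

H(X) = -Σ p(x) log₂ p(x)
  -1/17 × log₂(1/17) = 0.2404
  -6/17 × log₂(6/17) = 0.5303
  -5/17 × log₂(5/17) = 0.5193
  -5/17 × log₂(5/17) = 0.5193
H(X) = 1.8093 bits


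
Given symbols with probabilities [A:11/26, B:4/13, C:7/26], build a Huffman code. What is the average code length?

Huffman tree construction:
Combine smallest probabilities repeatedly
Resulting codes:
  A: 0 (length 1)
  B: 11 (length 2)
  C: 10 (length 2)
Average length = Σ p(s) × length(s) = 1.5769 bits


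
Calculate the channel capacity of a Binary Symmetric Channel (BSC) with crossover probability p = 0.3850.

For BSC with error probability p:
C = 1 - H(p) where H(p) is binary entropy
H(0.3850) = -0.3850 × log₂(0.3850) - 0.6150 × log₂(0.6150)
H(p) = 0.9615
C = 1 - 0.9615 = 0.0385 bits/use


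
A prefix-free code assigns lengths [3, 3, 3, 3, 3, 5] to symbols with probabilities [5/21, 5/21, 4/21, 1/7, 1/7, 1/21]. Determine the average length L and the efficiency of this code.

Average length L = Σ p_i × l_i = 3.0952 bits
Entropy H = 2.4528 bits
Efficiency η = H/L × 100% = 79.25%


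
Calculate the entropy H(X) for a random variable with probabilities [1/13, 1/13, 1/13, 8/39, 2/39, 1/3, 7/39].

H(X) = -Σ p(x) log₂ p(x)
  -1/13 × log₂(1/13) = 0.2846
  -1/13 × log₂(1/13) = 0.2846
  -1/13 × log₂(1/13) = 0.2846
  -8/39 × log₂(8/39) = 0.4688
  -2/39 × log₂(2/39) = 0.2198
  -1/3 × log₂(1/3) = 0.5283
  -7/39 × log₂(7/39) = 0.4448
H(X) = 2.5156 bits


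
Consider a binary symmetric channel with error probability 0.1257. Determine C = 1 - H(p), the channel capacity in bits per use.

For BSC with error probability p:
C = 1 - H(p) where H(p) is binary entropy
H(0.1257) = -0.1257 × log₂(0.1257) - 0.8743 × log₂(0.8743)
H(p) = 0.5455
C = 1 - 0.5455 = 0.4545 bits/use


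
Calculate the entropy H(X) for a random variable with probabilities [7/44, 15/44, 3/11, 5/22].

H(X) = -Σ p(x) log₂ p(x)
  -7/44 × log₂(7/44) = 0.4219
  -15/44 × log₂(15/44) = 0.5293
  -3/11 × log₂(3/11) = 0.5112
  -5/22 × log₂(5/22) = 0.4858
H(X) = 1.9482 bits


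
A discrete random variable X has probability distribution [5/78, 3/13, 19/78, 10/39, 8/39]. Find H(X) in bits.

H(X) = -Σ p(x) log₂ p(x)
  -5/78 × log₂(5/78) = 0.2541
  -3/13 × log₂(3/13) = 0.4882
  -19/78 × log₂(19/78) = 0.4963
  -10/39 × log₂(10/39) = 0.5035
  -8/39 × log₂(8/39) = 0.4688
H(X) = 2.2108 bits


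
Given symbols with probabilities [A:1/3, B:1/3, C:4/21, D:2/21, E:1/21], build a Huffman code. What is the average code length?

Huffman tree construction:
Combine smallest probabilities repeatedly
Resulting codes:
  A: 10 (length 2)
  B: 11 (length 2)
  C: 01 (length 2)
  D: 001 (length 3)
  E: 000 (length 3)
Average length = Σ p(s) × length(s) = 2.1429 bits


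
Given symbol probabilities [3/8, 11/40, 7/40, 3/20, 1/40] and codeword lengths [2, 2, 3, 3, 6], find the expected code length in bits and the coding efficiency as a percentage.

Average length L = Σ p_i × l_i = 2.4250 bits
Entropy H = 2.0265 bits
Efficiency η = H/L × 100% = 83.57%


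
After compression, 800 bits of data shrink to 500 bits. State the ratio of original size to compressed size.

Compression ratio = Original / Compressed
= 800 / 500 = 1.60:1


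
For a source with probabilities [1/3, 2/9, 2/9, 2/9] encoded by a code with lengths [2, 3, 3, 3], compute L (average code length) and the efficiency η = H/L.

Average length L = Σ p_i × l_i = 2.6667 bits
Entropy H = 1.9749 bits
Efficiency η = H/L × 100% = 74.06%


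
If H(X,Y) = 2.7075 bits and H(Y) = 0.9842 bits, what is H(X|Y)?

Chain rule: H(X,Y) = H(X|Y) + H(Y)
H(X|Y) = H(X,Y) - H(Y) = 2.7075 - 0.9842 = 1.7233 bits


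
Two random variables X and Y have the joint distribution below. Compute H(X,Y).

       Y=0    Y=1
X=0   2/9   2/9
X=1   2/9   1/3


H(X,Y) = -Σ p(x,y) log₂ p(x,y)
  p(0,0)=2/9: -0.2222 × log₂(0.2222) = 0.4822
  p(0,1)=2/9: -0.2222 × log₂(0.2222) = 0.4822
  p(1,0)=2/9: -0.2222 × log₂(0.2222) = 0.4822
  p(1,1)=1/3: -0.3333 × log₂(0.3333) = 0.5283
H(X,Y) = 1.9749 bits


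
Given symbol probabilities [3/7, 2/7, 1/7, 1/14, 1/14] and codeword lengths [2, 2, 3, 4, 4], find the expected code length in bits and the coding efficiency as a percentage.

Average length L = Σ p_i × l_i = 2.4286 bits
Entropy H = 1.9852 bits
Efficiency η = H/L × 100% = 81.74%


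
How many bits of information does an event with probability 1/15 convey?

Information content I(x) = -log₂(p(x))
I = -log₂(1/15) = -log₂(0.0667)
I = 3.9069 bits


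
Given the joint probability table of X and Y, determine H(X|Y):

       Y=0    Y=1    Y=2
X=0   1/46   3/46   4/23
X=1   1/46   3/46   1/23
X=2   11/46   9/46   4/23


H(X|Y) = Σ_y p(y) H(X|Y=y)
  p(Y=0) = 13/46, H(X|Y=0) = 0.7732
  p(Y=1) = 15/46, H(X|Y=1) = 1.3710
  p(Y=2) = 9/23, H(X|Y=2) = 1.3921
H(X|Y) = 0.2826×0.7732 + 0.3261×1.3710 + 0.3913×1.3921 = 1.2103 bits


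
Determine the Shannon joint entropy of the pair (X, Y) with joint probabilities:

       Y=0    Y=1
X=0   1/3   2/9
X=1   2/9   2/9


H(X,Y) = -Σ p(x,y) log₂ p(x,y)
  p(0,0)=1/3: -0.3333 × log₂(0.3333) = 0.5283
  p(0,1)=2/9: -0.2222 × log₂(0.2222) = 0.4822
  p(1,0)=2/9: -0.2222 × log₂(0.2222) = 0.4822
  p(1,1)=2/9: -0.2222 × log₂(0.2222) = 0.4822
H(X,Y) = 1.9749 bits


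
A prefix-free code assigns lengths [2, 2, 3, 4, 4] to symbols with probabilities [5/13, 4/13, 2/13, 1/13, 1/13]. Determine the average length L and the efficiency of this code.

Average length L = Σ p_i × l_i = 2.4615 bits
Entropy H = 2.0382 bits
Efficiency η = H/L × 100% = 82.80%


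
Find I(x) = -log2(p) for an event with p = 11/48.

Information content I(x) = -log₂(p(x))
I = -log₂(11/48) = -log₂(0.2292)
I = 2.1255 bits


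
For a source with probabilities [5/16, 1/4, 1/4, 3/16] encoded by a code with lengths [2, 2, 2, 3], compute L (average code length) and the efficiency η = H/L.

Average length L = Σ p_i × l_i = 2.1875 bits
Entropy H = 1.9772 bits
Efficiency η = H/L × 100% = 90.39%


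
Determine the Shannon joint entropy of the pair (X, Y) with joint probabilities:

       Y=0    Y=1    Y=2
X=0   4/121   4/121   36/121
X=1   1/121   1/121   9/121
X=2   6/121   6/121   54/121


H(X,Y) = -Σ p(x,y) log₂ p(x,y)
  p(0,0)=4/121: -0.0331 × log₂(0.0331) = 0.1626
  p(0,1)=4/121: -0.0331 × log₂(0.0331) = 0.1626
  p(0,2)=36/121: -0.2975 × log₂(0.2975) = 0.5203
  p(1,0)=1/121: -0.0083 × log₂(0.0083) = 0.0572
  p(1,1)=1/121: -0.0083 × log₂(0.0083) = 0.0572
  p(1,2)=9/121: -0.0744 × log₂(0.0744) = 0.2788
  p(2,0)=6/121: -0.0496 × log₂(0.0496) = 0.2149
  p(2,1)=6/121: -0.0496 × log₂(0.0496) = 0.2149
  p(2,2)=54/121: -0.4463 × log₂(0.4463) = 0.5195
H(X,Y) = 2.1880 bits


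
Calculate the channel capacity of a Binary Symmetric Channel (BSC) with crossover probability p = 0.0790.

For BSC with error probability p:
C = 1 - H(p) where H(p) is binary entropy
H(0.0790) = -0.0790 × log₂(0.0790) - 0.9210 × log₂(0.9210)
H(p) = 0.3986
C = 1 - 0.3986 = 0.6014 bits/use


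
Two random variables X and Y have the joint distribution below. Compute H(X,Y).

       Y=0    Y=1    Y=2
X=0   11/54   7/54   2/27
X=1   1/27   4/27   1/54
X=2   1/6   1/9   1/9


H(X,Y) = -Σ p(x,y) log₂ p(x,y)
  p(0,0)=11/54: -0.2037 × log₂(0.2037) = 0.4676
  p(0,1)=7/54: -0.1296 × log₂(0.1296) = 0.3821
  p(0,2)=2/27: -0.0741 × log₂(0.0741) = 0.2781
  p(1,0)=1/27: -0.0370 × log₂(0.0370) = 0.1761
  p(1,1)=4/27: -0.1481 × log₂(0.1481) = 0.4081
  p(1,2)=1/54: -0.0185 × log₂(0.0185) = 0.1066
  p(2,0)=1/6: -0.1667 × log₂(0.1667) = 0.4308
  p(2,1)=1/9: -0.1111 × log₂(0.1111) = 0.3522
  p(2,2)=1/9: -0.1111 × log₂(0.1111) = 0.3522
H(X,Y) = 2.9539 bits


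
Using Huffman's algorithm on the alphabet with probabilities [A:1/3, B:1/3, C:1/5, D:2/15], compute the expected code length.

Huffman tree construction:
Combine smallest probabilities repeatedly
Resulting codes:
  A: 10 (length 2)
  B: 11 (length 2)
  C: 01 (length 2)
  D: 00 (length 2)
Average length = Σ p(s) × length(s) = 2.0000 bits


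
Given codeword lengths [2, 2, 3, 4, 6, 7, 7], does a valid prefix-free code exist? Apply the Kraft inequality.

Kraft inequality: Σ 2^(-l_i) ≤ 1 for prefix-free code
Calculating: 2^(-2) + 2^(-2) + 2^(-3) + 2^(-4) + 2^(-6) + 2^(-7) + 2^(-7)
= 0.25 + 0.25 + 0.125 + 0.0625 + 0.015625 + 0.0078125 + 0.0078125
= 0.7188
Since 0.7188 ≤ 1, prefix-free code exists


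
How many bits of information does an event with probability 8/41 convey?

Information content I(x) = -log₂(p(x))
I = -log₂(8/41) = -log₂(0.1951)
I = 2.3576 bits


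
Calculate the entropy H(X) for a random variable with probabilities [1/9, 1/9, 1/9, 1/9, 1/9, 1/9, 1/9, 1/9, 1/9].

H(X) = -Σ p(x) log₂ p(x)
  -1/9 × log₂(1/9) = 0.3522
  -1/9 × log₂(1/9) = 0.3522
  -1/9 × log₂(1/9) = 0.3522
  -1/9 × log₂(1/9) = 0.3522
  -1/9 × log₂(1/9) = 0.3522
  -1/9 × log₂(1/9) = 0.3522
  -1/9 × log₂(1/9) = 0.3522
  -1/9 × log₂(1/9) = 0.3522
  -1/9 × log₂(1/9) = 0.3522
H(X) = 3.1699 bits


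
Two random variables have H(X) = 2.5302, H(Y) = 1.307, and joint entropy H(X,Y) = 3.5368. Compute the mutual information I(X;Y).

I(X;Y) = H(X) + H(Y) - H(X,Y)
I(X;Y) = 2.5302 + 1.307 - 3.5368 = 0.3004 bits


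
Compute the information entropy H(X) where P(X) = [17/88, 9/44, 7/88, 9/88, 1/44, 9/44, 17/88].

H(X) = -Σ p(x) log₂ p(x)
  -17/88 × log₂(17/88) = 0.4582
  -9/44 × log₂(9/44) = 0.4683
  -7/88 × log₂(7/88) = 0.2905
  -9/88 × log₂(9/88) = 0.3364
  -1/44 × log₂(1/44) = 0.1241
  -9/44 × log₂(9/44) = 0.4683
  -17/88 × log₂(17/88) = 0.4582
H(X) = 2.6041 bits


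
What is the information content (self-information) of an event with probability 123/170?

Information content I(x) = -log₂(p(x))
I = -log₂(123/170) = -log₂(0.7235)
I = 0.4669 bits


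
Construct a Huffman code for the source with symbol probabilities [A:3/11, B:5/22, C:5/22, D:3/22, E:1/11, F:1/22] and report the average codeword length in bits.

Huffman tree construction:
Combine smallest probabilities repeatedly
Resulting codes:
  A: 10 (length 2)
  B: 00 (length 2)
  C: 01 (length 2)
  D: 110 (length 3)
  E: 1111 (length 4)
  F: 1110 (length 4)
Average length = Σ p(s) × length(s) = 2.4091 bits


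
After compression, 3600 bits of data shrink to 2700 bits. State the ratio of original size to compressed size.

Compression ratio = Original / Compressed
= 3600 / 2700 = 1.33:1


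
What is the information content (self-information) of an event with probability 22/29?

Information content I(x) = -log₂(p(x))
I = -log₂(22/29) = -log₂(0.7586)
I = 0.3985 bits


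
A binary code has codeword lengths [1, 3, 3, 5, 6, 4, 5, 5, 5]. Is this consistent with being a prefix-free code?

Kraft inequality: Σ 2^(-l_i) ≤ 1 for prefix-free code
Calculating: 2^(-1) + 2^(-3) + 2^(-3) + 2^(-5) + 2^(-6) + 2^(-4) + 2^(-5) + 2^(-5) + 2^(-5)
= 0.5 + 0.125 + 0.125 + 0.03125 + 0.015625 + 0.0625 + 0.03125 + 0.03125 + 0.03125
= 0.9531
Since 0.9531 ≤ 1, prefix-free code exists


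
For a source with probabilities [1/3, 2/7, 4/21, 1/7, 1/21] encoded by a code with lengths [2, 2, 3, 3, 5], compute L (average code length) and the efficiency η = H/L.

Average length L = Σ p_i × l_i = 2.4762 bits
Entropy H = 2.1106 bits
Efficiency η = H/L × 100% = 85.24%


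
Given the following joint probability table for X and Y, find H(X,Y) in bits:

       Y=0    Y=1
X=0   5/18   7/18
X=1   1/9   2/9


H(X,Y) = -Σ p(x,y) log₂ p(x,y)
  p(0,0)=5/18: -0.2778 × log₂(0.2778) = 0.5133
  p(0,1)=7/18: -0.3889 × log₂(0.3889) = 0.5299
  p(1,0)=1/9: -0.1111 × log₂(0.1111) = 0.3522
  p(1,1)=2/9: -0.2222 × log₂(0.2222) = 0.4822
H(X,Y) = 1.8776 bits


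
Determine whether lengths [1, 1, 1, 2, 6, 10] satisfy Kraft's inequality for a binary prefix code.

Kraft inequality: Σ 2^(-l_i) ≤ 1 for prefix-free code
Calculating: 2^(-1) + 2^(-1) + 2^(-1) + 2^(-2) + 2^(-6) + 2^(-10)
= 0.5 + 0.5 + 0.5 + 0.25 + 0.015625 + 0.0009765625
= 1.7666
Since 1.7666 > 1, prefix-free code does not exist


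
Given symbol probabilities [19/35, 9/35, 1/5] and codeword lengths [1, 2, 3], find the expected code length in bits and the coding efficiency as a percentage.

Average length L = Σ p_i × l_i = 1.6571 bits
Entropy H = 1.4467 bits
Efficiency η = H/L × 100% = 87.30%


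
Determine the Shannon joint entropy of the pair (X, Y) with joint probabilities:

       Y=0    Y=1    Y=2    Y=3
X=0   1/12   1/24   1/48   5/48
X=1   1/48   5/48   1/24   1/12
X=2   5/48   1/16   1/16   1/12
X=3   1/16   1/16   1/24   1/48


H(X,Y) = -Σ p(x,y) log₂ p(x,y)
  p(0,0)=1/12: -0.0833 × log₂(0.0833) = 0.2987
  p(0,1)=1/24: -0.0417 × log₂(0.0417) = 0.1910
  p(0,2)=1/48: -0.0208 × log₂(0.0208) = 0.1164
  p(0,3)=5/48: -0.1042 × log₂(0.1042) = 0.3399
  p(1,0)=1/48: -0.0208 × log₂(0.0208) = 0.1164
  p(1,1)=5/48: -0.1042 × log₂(0.1042) = 0.3399
  p(1,2)=1/24: -0.0417 × log₂(0.0417) = 0.1910
  p(1,3)=1/12: -0.0833 × log₂(0.0833) = 0.2987
  p(2,0)=5/48: -0.1042 × log₂(0.1042) = 0.3399
  p(2,1)=1/16: -0.0625 × log₂(0.0625) = 0.2500
  p(2,2)=1/16: -0.0625 × log₂(0.0625) = 0.2500
  p(2,3)=1/12: -0.0833 × log₂(0.0833) = 0.2987
  p(3,0)=1/16: -0.0625 × log₂(0.0625) = 0.2500
  p(3,1)=1/16: -0.0625 × log₂(0.0625) = 0.2500
  p(3,2)=1/24: -0.0417 × log₂(0.0417) = 0.1910
  p(3,3)=1/48: -0.0208 × log₂(0.0208) = 0.1164
H(X,Y) = 3.8381 bits


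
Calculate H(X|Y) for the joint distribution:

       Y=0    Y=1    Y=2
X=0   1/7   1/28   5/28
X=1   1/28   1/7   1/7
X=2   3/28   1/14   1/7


H(X|Y) = Σ_y p(y) H(X|Y=y)
  p(Y=0) = 2/7, H(X|Y=0) = 1.4056
  p(Y=1) = 1/4, H(X|Y=1) = 1.3788
  p(Y=2) = 13/28, H(X|Y=2) = 1.5766
H(X|Y) = 0.2857×1.4056 + 0.2500×1.3788 + 0.4643×1.5766 = 1.4783 bits


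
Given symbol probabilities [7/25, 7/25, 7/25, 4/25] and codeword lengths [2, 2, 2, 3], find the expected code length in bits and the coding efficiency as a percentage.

Average length L = Σ p_i × l_i = 2.1600 bits
Entropy H = 1.9657 bits
Efficiency η = H/L × 100% = 91.00%


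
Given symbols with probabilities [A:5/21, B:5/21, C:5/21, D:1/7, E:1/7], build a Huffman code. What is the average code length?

Huffman tree construction:
Combine smallest probabilities repeatedly
Resulting codes:
  A: 00 (length 2)
  B: 01 (length 2)
  C: 10 (length 2)
  D: 110 (length 3)
  E: 111 (length 3)
Average length = Σ p(s) × length(s) = 2.2857 bits


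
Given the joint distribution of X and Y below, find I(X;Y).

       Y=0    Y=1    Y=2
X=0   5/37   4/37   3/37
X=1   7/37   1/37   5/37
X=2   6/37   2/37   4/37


H(X) = 1.5839, H(Y) = 1.4870, H(X,Y) = 3.0166
I(X;Y) = H(X) + H(Y) - H(X,Y) = 0.0543 bits


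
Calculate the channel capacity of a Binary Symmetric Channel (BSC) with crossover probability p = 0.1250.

For BSC with error probability p:
C = 1 - H(p) where H(p) is binary entropy
H(0.1250) = -0.1250 × log₂(0.1250) - 0.8750 × log₂(0.8750)
H(p) = 0.5436
C = 1 - 0.5436 = 0.4564 bits/use


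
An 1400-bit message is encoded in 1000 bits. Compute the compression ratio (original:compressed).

Compression ratio = Original / Compressed
= 1400 / 1000 = 1.40:1


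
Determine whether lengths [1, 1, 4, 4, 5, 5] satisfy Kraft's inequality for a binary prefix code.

Kraft inequality: Σ 2^(-l_i) ≤ 1 for prefix-free code
Calculating: 2^(-1) + 2^(-1) + 2^(-4) + 2^(-4) + 2^(-5) + 2^(-5)
= 0.5 + 0.5 + 0.0625 + 0.0625 + 0.03125 + 0.03125
= 1.1875
Since 1.1875 > 1, prefix-free code does not exist


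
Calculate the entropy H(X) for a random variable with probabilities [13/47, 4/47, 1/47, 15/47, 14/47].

H(X) = -Σ p(x) log₂ p(x)
  -13/47 × log₂(13/47) = 0.5128
  -4/47 × log₂(4/47) = 0.3025
  -1/47 × log₂(1/47) = 0.1182
  -15/47 × log₂(15/47) = 0.5259
  -14/47 × log₂(14/47) = 0.5205
H(X) = 1.9799 bits


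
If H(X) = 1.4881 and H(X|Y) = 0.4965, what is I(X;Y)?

I(X;Y) = H(X) - H(X|Y)
I(X;Y) = 1.4881 - 0.4965 = 0.9916 bits


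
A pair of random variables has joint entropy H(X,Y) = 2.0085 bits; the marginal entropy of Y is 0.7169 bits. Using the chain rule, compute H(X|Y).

Chain rule: H(X,Y) = H(X|Y) + H(Y)
H(X|Y) = H(X,Y) - H(Y) = 2.0085 - 0.7169 = 1.2916 bits


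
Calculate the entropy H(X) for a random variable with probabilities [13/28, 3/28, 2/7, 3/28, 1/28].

H(X) = -Σ p(x) log₂ p(x)
  -13/28 × log₂(13/28) = 0.5139
  -3/28 × log₂(3/28) = 0.3453
  -2/7 × log₂(2/7) = 0.5164
  -3/28 × log₂(3/28) = 0.3453
  -1/28 × log₂(1/28) = 0.1717
H(X) = 1.8925 bits


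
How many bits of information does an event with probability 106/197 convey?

Information content I(x) = -log₂(p(x))
I = -log₂(106/197) = -log₂(0.5381)
I = 0.8941 bits


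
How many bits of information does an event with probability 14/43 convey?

Information content I(x) = -log₂(p(x))
I = -log₂(14/43) = -log₂(0.3256)
I = 1.6189 bits


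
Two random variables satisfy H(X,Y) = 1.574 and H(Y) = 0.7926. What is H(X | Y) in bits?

Chain rule: H(X,Y) = H(X|Y) + H(Y)
H(X|Y) = H(X,Y) - H(Y) = 1.574 - 0.7926 = 0.7814 bits


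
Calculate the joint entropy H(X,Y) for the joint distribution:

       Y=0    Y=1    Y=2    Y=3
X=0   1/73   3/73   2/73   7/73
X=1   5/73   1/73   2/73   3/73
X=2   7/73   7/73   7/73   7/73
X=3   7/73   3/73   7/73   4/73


H(X,Y) = -Σ p(x,y) log₂ p(x,y)
  p(0,0)=1/73: -0.0137 × log₂(0.0137) = 0.0848
  p(0,1)=3/73: -0.0411 × log₂(0.0411) = 0.1892
  p(0,2)=2/73: -0.0274 × log₂(0.0274) = 0.1422
  p(0,3)=7/73: -0.0959 × log₂(0.0959) = 0.3243
  p(1,0)=5/73: -0.0685 × log₂(0.0685) = 0.2649
  p(1,1)=1/73: -0.0137 × log₂(0.0137) = 0.0848
  p(1,2)=2/73: -0.0274 × log₂(0.0274) = 0.1422
  p(1,3)=3/73: -0.0411 × log₂(0.0411) = 0.1892
  p(2,0)=7/73: -0.0959 × log₂(0.0959) = 0.3243
  p(2,1)=7/73: -0.0959 × log₂(0.0959) = 0.3243
  p(2,2)=7/73: -0.0959 × log₂(0.0959) = 0.3243
  p(2,3)=7/73: -0.0959 × log₂(0.0959) = 0.3243
  p(3,0)=7/73: -0.0959 × log₂(0.0959) = 0.3243
  p(3,1)=3/73: -0.0411 × log₂(0.0411) = 0.1892
  p(3,2)=7/73: -0.0959 × log₂(0.0959) = 0.3243
  p(3,3)=4/73: -0.0548 × log₂(0.0548) = 0.2296
H(X,Y) = 3.7866 bits


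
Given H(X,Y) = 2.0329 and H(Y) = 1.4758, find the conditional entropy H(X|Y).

Chain rule: H(X,Y) = H(X|Y) + H(Y)
H(X|Y) = H(X,Y) - H(Y) = 2.0329 - 1.4758 = 0.5571 bits


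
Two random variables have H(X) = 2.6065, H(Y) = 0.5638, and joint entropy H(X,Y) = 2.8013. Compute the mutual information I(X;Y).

I(X;Y) = H(X) + H(Y) - H(X,Y)
I(X;Y) = 2.6065 + 0.5638 - 2.8013 = 0.369 bits


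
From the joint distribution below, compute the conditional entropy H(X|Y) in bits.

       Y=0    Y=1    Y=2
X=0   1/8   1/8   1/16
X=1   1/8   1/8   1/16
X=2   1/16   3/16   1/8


H(X|Y) = Σ_y p(y) H(X|Y=y)
  p(Y=0) = 5/16, H(X|Y=0) = 1.5219
  p(Y=1) = 7/16, H(X|Y=1) = 1.5567
  p(Y=2) = 1/4, H(X|Y=2) = 1.5000
H(X|Y) = 0.3125×1.5219 + 0.4375×1.5567 + 0.2500×1.5000 = 1.5316 bits


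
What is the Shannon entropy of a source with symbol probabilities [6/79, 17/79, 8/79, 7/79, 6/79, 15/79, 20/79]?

H(X) = -Σ p(x) log₂ p(x)
  -6/79 × log₂(6/79) = 0.2824
  -17/79 × log₂(17/79) = 0.4769
  -8/79 × log₂(8/79) = 0.3346
  -7/79 × log₂(7/79) = 0.3098
  -6/79 × log₂(6/79) = 0.2824
  -15/79 × log₂(15/79) = 0.4551
  -20/79 × log₂(20/79) = 0.5017
H(X) = 2.6430 bits


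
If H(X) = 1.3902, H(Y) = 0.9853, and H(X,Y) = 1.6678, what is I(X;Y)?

I(X;Y) = H(X) + H(Y) - H(X,Y)
I(X;Y) = 1.3902 + 0.9853 - 1.6678 = 0.7077 bits


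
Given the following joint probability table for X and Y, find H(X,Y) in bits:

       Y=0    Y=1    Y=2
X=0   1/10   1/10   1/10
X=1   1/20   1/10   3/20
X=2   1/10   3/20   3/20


H(X,Y) = -Σ p(x,y) log₂ p(x,y)
  p(0,0)=1/10: -0.1000 × log₂(0.1000) = 0.3322
  p(0,1)=1/10: -0.1000 × log₂(0.1000) = 0.3322
  p(0,2)=1/10: -0.1000 × log₂(0.1000) = 0.3322
  p(1,0)=1/20: -0.0500 × log₂(0.0500) = 0.2161
  p(1,1)=1/10: -0.1000 × log₂(0.1000) = 0.3322
  p(1,2)=3/20: -0.1500 × log₂(0.1500) = 0.4105
  p(2,0)=1/10: -0.1000 × log₂(0.1000) = 0.3322
  p(2,1)=3/20: -0.1500 × log₂(0.1500) = 0.4105
  p(2,2)=3/20: -0.1500 × log₂(0.1500) = 0.4105
H(X,Y) = 3.1087 bits


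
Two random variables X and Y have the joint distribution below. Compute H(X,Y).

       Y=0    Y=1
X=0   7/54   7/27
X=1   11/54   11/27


H(X,Y) = -Σ p(x,y) log₂ p(x,y)
  p(0,0)=7/54: -0.1296 × log₂(0.1296) = 0.3821
  p(0,1)=7/27: -0.2593 × log₂(0.2593) = 0.5049
  p(1,0)=11/54: -0.2037 × log₂(0.2037) = 0.4676
  p(1,1)=11/27: -0.4074 × log₂(0.4074) = 0.5278
H(X,Y) = 1.8824 bits
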